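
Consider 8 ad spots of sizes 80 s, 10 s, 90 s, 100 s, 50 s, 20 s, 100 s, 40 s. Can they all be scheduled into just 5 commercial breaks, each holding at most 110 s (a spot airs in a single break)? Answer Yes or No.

Yes

A valid assignment using 5 commercial breaks:
  break 1: 100 + 10 = 110
  break 2: 100 = 100
  break 3: 90 + 20 = 110
  break 4: 80 = 80
  break 5: 50 + 40 = 90
Every load is within 110 s, so 5 commercial breaks suffice.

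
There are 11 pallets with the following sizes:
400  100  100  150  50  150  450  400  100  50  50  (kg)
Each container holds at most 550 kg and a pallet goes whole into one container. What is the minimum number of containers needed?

Total = 450 + 400 + 400 + 150 + 150 + 100 + 100 + 100 + 50 + 50 + 50 = 2000 kg.
Lower bound: ⌈2000/550⌉ = 4 containers.
A packing using 4 containers:
  container 1: 450 + 100 = 550
  container 2: 400 + 150 = 550
  container 3: 400 + 150 = 550
  container 4: 100 + 100 + 50 + 50 + 50 = 350
This matches the lower bound, so 4 is optimal.

4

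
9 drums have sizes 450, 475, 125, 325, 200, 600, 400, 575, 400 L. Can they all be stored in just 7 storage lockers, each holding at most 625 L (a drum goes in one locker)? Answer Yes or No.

A valid assignment using 7 storage lockers:
  locker 1: 600 = 600
  locker 2: 575 = 575
  locker 3: 475 + 125 = 600
  locker 4: 450 = 450
  locker 5: 400 + 200 = 600
  locker 6: 400 = 400
  locker 7: 325 = 325
Every load is within 625 L, so 7 storage lockers suffice.

Yes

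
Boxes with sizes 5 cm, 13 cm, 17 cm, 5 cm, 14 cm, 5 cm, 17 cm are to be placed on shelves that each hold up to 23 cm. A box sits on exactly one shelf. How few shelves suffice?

4

Total = 17 + 17 + 14 + 13 + 5 + 5 + 5 = 76 cm.
Lower bound: ⌈76/23⌉ = 4 shelves.
A packing using 4 shelves:
  shelf 1: 17 + 5 = 22
  shelf 2: 17 + 5 = 22
  shelf 3: 14 + 5 = 19
  shelf 4: 13 = 13
This matches the lower bound, so 4 is optimal.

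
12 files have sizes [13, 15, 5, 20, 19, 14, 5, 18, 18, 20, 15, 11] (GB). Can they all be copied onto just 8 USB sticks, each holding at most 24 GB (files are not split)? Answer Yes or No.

Total = 173 GB; ⌈173/24⌉ = 8.
9 files each exceed half the capacity and cannot share a USB stick, forcing at least 9 USB sticks.
At least 9 USB sticks are required, but only 8 are allowed.

No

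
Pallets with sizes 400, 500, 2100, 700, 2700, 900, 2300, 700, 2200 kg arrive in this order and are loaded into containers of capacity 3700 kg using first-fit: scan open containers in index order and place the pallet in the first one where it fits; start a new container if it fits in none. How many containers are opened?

4

  400 → container 1 (new)  [load 400/3700]
  500 → container 1  [load 900/3700]
  2100 → container 1  [load 3000/3700]
  700 → container 1  [load 3700/3700]
  2700 → container 2 (new)  [load 2700/3700]
  900 → container 2  [load 3600/3700]
  2300 → container 3 (new)  [load 2300/3700]
  700 → container 3  [load 3000/3700]
  2200 → container 4 (new)  [load 2200/3700]
4 containers opened.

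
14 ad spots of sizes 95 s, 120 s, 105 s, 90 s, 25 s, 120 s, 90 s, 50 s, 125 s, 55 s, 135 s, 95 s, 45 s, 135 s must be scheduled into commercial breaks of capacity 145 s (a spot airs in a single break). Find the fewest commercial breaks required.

10

Total = 135 + 135 + 125 + 120 + 120 + 105 + 95 + 95 + 90 + 90 + 55 + 50 + 45 + 25 = 1285 s.
Lower bound: ⌈1285/145⌉ = 9 commercial breaks.
Also, 10 ad spots each exceed 145/2 s, and no two of those can share a break, so at least 10 commercial breaks are needed.
A packing using 10 commercial breaks:
  break 1: 135 = 135
  break 2: 135 = 135
  break 3: 125 = 125
  break 4: 120 + 25 = 145
  break 5: 120 = 120
  break 6: 105 = 105
  break 7: 95 + 50 = 145
  break 8: 95 + 45 = 140
  break 9: 90 + 55 = 145
  break 10: 90 = 90
This matches the lower bound, so 10 is optimal.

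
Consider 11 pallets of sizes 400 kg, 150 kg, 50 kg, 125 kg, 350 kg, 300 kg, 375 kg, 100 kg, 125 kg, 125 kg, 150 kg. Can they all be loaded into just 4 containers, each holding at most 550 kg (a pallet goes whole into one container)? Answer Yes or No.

No

Total = 2250 kg; ⌈2250/550⌉ = 5.
At least 5 containers are required, but only 4 are allowed.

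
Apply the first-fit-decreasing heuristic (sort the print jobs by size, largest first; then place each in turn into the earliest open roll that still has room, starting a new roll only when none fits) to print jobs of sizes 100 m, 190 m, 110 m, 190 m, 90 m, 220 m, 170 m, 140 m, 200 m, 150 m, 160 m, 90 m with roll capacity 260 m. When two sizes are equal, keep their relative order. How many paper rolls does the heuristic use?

Sorted descending: 220, 200, 190, 190, 170, 160, 150, 140, 110, 100, 90, 90.
  220 → roll 1 (new)  [load 220/260]
  200 → roll 2 (new)  [load 200/260]
  190 → roll 3 (new)  [load 190/260]
  190 → roll 4 (new)  [load 190/260]
  170 → roll 5 (new)  [load 170/260]
  160 → roll 6 (new)  [load 160/260]
  150 → roll 7 (new)  [load 150/260]
  140 → roll 8 (new)  [load 140/260]
  110 → roll 7  [load 260/260]
  100 → roll 6  [load 260/260]
  90 → roll 5  [load 260/260]
  90 → roll 8  [load 230/260]
8 paper rolls opened.

8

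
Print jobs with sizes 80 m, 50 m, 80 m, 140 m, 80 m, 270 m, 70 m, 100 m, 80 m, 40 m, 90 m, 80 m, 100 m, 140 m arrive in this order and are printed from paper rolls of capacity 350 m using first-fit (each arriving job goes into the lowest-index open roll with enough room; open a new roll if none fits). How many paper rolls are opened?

5

  80 → roll 1 (new)  [load 80/350]
  50 → roll 1  [load 130/350]
  80 → roll 1  [load 210/350]
  140 → roll 1  [load 350/350]
  80 → roll 2 (new)  [load 80/350]
  270 → roll 2  [load 350/350]
  70 → roll 3 (new)  [load 70/350]
  100 → roll 3  [load 170/350]
  80 → roll 3  [load 250/350]
  40 → roll 3  [load 290/350]
  90 → roll 4 (new)  [load 90/350]
  80 → roll 4  [load 170/350]
  100 → roll 4  [load 270/350]
  140 → roll 5 (new)  [load 140/350]
5 paper rolls opened.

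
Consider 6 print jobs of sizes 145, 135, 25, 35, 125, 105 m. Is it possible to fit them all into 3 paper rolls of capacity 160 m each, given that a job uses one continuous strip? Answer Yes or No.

Total = 570 m; ⌈570/160⌉ = 4.
At least 4 paper rolls are required, but only 3 are allowed.

No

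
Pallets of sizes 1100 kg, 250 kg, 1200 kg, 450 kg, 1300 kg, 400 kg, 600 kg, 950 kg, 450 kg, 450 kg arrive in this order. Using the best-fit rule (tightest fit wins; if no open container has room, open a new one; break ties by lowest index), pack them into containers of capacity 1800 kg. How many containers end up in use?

  1100 → container 1 (new)  [load 1100/1800]
  250 → container 1  [load 1350/1800]
  1200 → container 2 (new)  [load 1200/1800]
  450 → container 1  [load 1800/1800]
  1300 → container 3 (new)  [load 1300/1800]
  400 → container 3  [load 1700/1800]
  600 → container 2  [load 1800/1800]
  950 → container 4 (new)  [load 950/1800]
  450 → container 4  [load 1400/1800]
  450 → container 5 (new)  [load 450/1800]
5 containers opened.

5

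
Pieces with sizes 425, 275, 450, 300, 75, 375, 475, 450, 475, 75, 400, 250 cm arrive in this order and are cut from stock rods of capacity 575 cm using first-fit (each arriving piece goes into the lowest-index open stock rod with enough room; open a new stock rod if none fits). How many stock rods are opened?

9

  425 → stock rod 1 (new)  [load 425/575]
  275 → stock rod 2 (new)  [load 275/575]
  450 → stock rod 3 (new)  [load 450/575]
  300 → stock rod 2  [load 575/575]
  75 → stock rod 1  [load 500/575]
  375 → stock rod 4 (new)  [load 375/575]
  475 → stock rod 5 (new)  [load 475/575]
  450 → stock rod 6 (new)  [load 450/575]
  475 → stock rod 7 (new)  [load 475/575]
  75 → stock rod 1  [load 575/575]
  400 → stock rod 8 (new)  [load 400/575]
  250 → stock rod 9 (new)  [load 250/575]
9 stock rods opened.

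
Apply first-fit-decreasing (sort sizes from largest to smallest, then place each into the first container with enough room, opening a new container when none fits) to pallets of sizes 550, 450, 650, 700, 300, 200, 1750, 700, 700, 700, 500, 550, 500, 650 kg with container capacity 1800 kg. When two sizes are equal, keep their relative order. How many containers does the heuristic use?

6

Sorted descending: 1750, 700, 700, 700, 700, 650, 650, 550, 550, 500, 500, 450, 300, 200.
  1750 → container 1 (new)  [load 1750/1800]
  700 → container 2 (new)  [load 700/1800]
  700 → container 2  [load 1400/1800]
  700 → container 3 (new)  [load 700/1800]
  700 → container 3  [load 1400/1800]
  650 → container 4 (new)  [load 650/1800]
  650 → container 4  [load 1300/1800]
  550 → container 5 (new)  [load 550/1800]
  550 → container 5  [load 1100/1800]
  500 → container 4  [load 1800/1800]
  500 → container 5  [load 1600/1800]
  450 → container 6 (new)  [load 450/1800]
  300 → container 2  [load 1700/1800]
  200 → container 3  [load 1600/1800]
6 containers opened.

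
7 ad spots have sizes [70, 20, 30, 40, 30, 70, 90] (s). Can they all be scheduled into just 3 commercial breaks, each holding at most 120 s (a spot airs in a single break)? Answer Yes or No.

A valid assignment using 3 commercial breaks:
  break 1: 90 + 30 = 120
  break 2: 70 + 40 = 110
  break 3: 70 + 30 + 20 = 120
Every load is within 120 s, so 3 commercial breaks suffice.

Yes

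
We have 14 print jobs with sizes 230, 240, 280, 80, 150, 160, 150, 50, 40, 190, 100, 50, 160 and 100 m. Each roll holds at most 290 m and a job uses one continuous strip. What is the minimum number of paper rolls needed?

Total = 280 + 240 + 230 + 190 + 160 + 160 + 150 + 150 + 100 + 100 + 80 + 50 + 50 + 40 = 1980 m.
Lower bound: ⌈1980/290⌉ = 7 paper rolls.
Also, 8 print jobs each exceed 145 m, and no two of those can share a roll, so at least 8 paper rolls are needed.
A packing using 8 paper rolls:
  roll 1: 280 = 280
  roll 2: 240 + 50 = 290
  roll 3: 230 + 50 = 280
  roll 4: 190 + 100 = 290
  roll 5: 160 + 100 = 260
  roll 6: 160 + 80 + 40 = 280
  roll 7: 150 = 150
  roll 8: 150 = 150
This matches the lower bound, so 8 is optimal.

8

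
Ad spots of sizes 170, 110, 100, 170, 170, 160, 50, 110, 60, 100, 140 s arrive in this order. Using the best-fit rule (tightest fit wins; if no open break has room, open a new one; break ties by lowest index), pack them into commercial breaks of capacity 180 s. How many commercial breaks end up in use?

  170 → break 1 (new)  [load 170/180]
  110 → break 2 (new)  [load 110/180]
  100 → break 3 (new)  [load 100/180]
  170 → break 4 (new)  [load 170/180]
  170 → break 5 (new)  [load 170/180]
  160 → break 6 (new)  [load 160/180]
  50 → break 2  [load 160/180]
  110 → break 7 (new)  [load 110/180]
  60 → break 7  [load 170/180]
  100 → break 8 (new)  [load 100/180]
  140 → break 9 (new)  [load 140/180]
9 commercial breaks opened.

9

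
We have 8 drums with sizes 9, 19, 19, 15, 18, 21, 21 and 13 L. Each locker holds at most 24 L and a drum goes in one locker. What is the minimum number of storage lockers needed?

Total = 21 + 21 + 19 + 19 + 18 + 15 + 13 + 9 = 135 L.
Lower bound: ⌈135/24⌉ = 6 storage lockers.
Also, 7 drums each exceed 12 L, and no two of those can share a locker, so at least 7 storage lockers are needed.
A packing using 7 storage lockers:
  locker 1: 21 = 21
  locker 2: 21 = 21
  locker 3: 19 = 19
  locker 4: 19 = 19
  locker 5: 18 = 18
  locker 6: 15 + 9 = 24
  locker 7: 13 = 13
This matches the lower bound, so 7 is optimal.

7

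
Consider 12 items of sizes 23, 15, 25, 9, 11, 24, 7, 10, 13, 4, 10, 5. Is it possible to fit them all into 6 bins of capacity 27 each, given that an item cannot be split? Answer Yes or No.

A valid assignment using 6 bins:
  bin 1: 25 = 25
  bin 2: 24 = 24
  bin 3: 23 + 4 = 27
  bin 4: 15 + 11 = 26
  bin 5: 13 + 9 + 5 = 27
  bin 6: 10 + 10 + 7 = 27
Every load is within 27, so 6 bins suffice.

Yes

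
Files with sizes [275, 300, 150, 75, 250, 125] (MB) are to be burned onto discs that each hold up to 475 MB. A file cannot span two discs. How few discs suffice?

Total = 300 + 275 + 250 + 150 + 125 + 75 = 1175 MB.
Lower bound: ⌈1175/475⌉ = 3 discs.
A packing using 3 discs:
  disc 1: 300 + 150 = 450
  disc 2: 275 + 125 + 75 = 475
  disc 3: 250 = 250
This matches the lower bound, so 3 is optimal.

3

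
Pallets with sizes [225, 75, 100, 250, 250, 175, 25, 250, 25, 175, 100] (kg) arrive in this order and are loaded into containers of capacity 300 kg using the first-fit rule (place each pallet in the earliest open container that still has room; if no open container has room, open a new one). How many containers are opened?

  225 → container 1 (new)  [load 225/300]
  75 → container 1  [load 300/300]
  100 → container 2 (new)  [load 100/300]
  250 → container 3 (new)  [load 250/300]
  250 → container 4 (new)  [load 250/300]
  175 → container 2  [load 275/300]
  25 → container 2  [load 300/300]
  250 → container 5 (new)  [load 250/300]
  25 → container 3  [load 275/300]
  175 → container 6 (new)  [load 175/300]
  100 → container 6  [load 275/300]
6 containers opened.

6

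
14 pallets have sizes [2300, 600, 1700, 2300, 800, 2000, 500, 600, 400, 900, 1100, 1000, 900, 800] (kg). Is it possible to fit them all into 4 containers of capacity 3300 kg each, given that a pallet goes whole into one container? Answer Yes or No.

No

Total = 15900 kg; ⌈15900/3300⌉ = 5.
At least 5 containers are required, but only 4 are allowed.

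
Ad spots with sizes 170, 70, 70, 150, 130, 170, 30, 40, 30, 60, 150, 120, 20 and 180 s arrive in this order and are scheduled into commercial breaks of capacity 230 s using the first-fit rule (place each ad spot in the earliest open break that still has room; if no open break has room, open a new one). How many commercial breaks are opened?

8

  170 → break 1 (new)  [load 170/230]
  70 → break 2 (new)  [load 70/230]
  70 → break 2  [load 140/230]
  150 → break 3 (new)  [load 150/230]
  130 → break 4 (new)  [load 130/230]
  170 → break 5 (new)  [load 170/230]
  30 → break 1  [load 200/230]
  40 → break 2  [load 180/230]
  30 → break 1  [load 230/230]
  60 → break 3  [load 210/230]
  150 → break 6 (new)  [load 150/230]
  120 → break 7 (new)  [load 120/230]
  20 → break 2  [load 200/230]
  180 → break 8 (new)  [load 180/230]
8 commercial breaks opened.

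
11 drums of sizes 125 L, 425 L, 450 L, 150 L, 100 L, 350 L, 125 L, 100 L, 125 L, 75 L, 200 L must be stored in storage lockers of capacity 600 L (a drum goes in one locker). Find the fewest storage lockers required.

4

Total = 450 + 425 + 350 + 200 + 150 + 125 + 125 + 125 + 100 + 100 + 75 = 2225 L.
Lower bound: ⌈2225/600⌉ = 4 storage lockers.
A packing using 4 storage lockers:
  locker 1: 450 + 150 = 600
  locker 2: 425 + 125 = 550
  locker 3: 350 + 200 = 550
  locker 4: 125 + 125 + 100 + 100 + 75 = 525
This matches the lower bound, so 4 is optimal.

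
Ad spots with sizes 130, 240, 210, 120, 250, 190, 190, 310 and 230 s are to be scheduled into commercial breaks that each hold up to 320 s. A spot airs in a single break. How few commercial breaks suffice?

Total = 310 + 250 + 240 + 230 + 210 + 190 + 190 + 130 + 120 = 1870 s.
Lower bound: ⌈1870/320⌉ = 6 commercial breaks.
Also, 7 ad spots each exceed 160 s, and no two of those can share a break, so at least 7 commercial breaks are needed.
A packing using 7 commercial breaks:
  break 1: 310 = 310
  break 2: 250 = 250
  break 3: 240 = 240
  break 4: 230 = 230
  break 5: 210 = 210
  break 6: 190 + 130 = 320
  break 7: 190 + 120 = 310
This matches the lower bound, so 7 is optimal.

7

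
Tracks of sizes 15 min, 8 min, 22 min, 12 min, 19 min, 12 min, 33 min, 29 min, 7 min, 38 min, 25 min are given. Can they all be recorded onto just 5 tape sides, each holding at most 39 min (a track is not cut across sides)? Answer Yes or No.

No

Total = 220 min; ⌈220/39⌉ = 6.
At least 6 tape sides are required, but only 5 are allowed.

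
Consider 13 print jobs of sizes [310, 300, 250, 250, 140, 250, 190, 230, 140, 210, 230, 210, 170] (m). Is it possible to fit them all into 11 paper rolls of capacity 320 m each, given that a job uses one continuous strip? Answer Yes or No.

No

Total = 2880 m; ⌈2880/320⌉ = 9.
11 print jobs each exceed half the capacity and cannot share a roll, forcing at least 11 paper rolls.
The bound of 11 does not rule out 11, but exhaustive search shows no assignment into 11 paper rolls of capacity 320 m exists — the minimum is 12.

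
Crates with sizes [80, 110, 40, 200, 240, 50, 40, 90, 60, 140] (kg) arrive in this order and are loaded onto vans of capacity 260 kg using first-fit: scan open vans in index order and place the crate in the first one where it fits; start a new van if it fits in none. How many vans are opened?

  80 → van 1 (new)  [load 80/260]
  110 → van 1  [load 190/260]
  40 → van 1  [load 230/260]
  200 → van 2 (new)  [load 200/260]
  240 → van 3 (new)  [load 240/260]
  50 → van 2  [load 250/260]
  40 → van 4 (new)  [load 40/260]
  90 → van 4  [load 130/260]
  60 → van 4  [load 190/260]
  140 → van 5 (new)  [load 140/260]
5 vans opened.

5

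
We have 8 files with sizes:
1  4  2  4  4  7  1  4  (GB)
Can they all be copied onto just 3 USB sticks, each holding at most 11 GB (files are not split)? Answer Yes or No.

Yes

A valid assignment using 3 USB sticks:
  USB stick 1: 7 + 4 = 11
  USB stick 2: 4 + 4 + 2 + 1 = 11
  USB stick 3: 4 + 1 = 5
Every load is within 11 GB, so 3 USB sticks suffice.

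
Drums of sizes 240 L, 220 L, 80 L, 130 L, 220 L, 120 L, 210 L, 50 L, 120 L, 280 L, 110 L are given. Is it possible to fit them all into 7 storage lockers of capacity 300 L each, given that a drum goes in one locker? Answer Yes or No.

Yes

A valid assignment using 7 storage lockers:
  locker 1: 280 = 280
  locker 2: 240 + 50 = 290
  locker 3: 220 + 80 = 300
  locker 4: 220 = 220
  locker 5: 210 = 210
  locker 6: 130 + 120 = 250
  locker 7: 120 + 110 = 230
Every load is within 300 L, so 7 storage lockers suffice.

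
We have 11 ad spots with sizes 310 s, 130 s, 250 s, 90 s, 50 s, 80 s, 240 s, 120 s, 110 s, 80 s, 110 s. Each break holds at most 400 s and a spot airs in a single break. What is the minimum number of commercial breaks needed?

4

Total = 310 + 250 + 240 + 130 + 120 + 110 + 110 + 90 + 80 + 80 + 50 = 1570 s.
Lower bound: ⌈1570/400⌉ = 4 commercial breaks.
A packing using 4 commercial breaks:
  break 1: 310 + 90 = 400
  break 2: 250 + 130 = 380
  break 3: 240 + 110 + 50 = 400
  break 4: 120 + 110 + 80 + 80 = 390
This matches the lower bound, so 4 is optimal.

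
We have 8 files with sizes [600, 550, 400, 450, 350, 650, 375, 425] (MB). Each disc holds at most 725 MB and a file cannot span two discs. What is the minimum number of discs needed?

Total = 650 + 600 + 550 + 450 + 425 + 400 + 375 + 350 = 3800 MB.
Lower bound: ⌈3800/725⌉ = 6 discs.
Also, 7 files each exceed 725/2 MB, and no two of those can share a disc, so at least 7 discs are needed.
A packing using 7 discs:
  disc 1: 650 = 650
  disc 2: 600 = 600
  disc 3: 550 = 550
  disc 4: 450 = 450
  disc 5: 425 = 425
  disc 6: 400 = 400
  disc 7: 375 + 350 = 725
This matches the lower bound, so 7 is optimal.

7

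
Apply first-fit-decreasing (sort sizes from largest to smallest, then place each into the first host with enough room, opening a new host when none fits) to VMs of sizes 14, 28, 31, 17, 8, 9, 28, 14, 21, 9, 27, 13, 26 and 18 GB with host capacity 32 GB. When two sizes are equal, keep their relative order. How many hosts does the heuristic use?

9

Sorted descending: 31, 28, 28, 27, 26, 21, 18, 17, 14, 14, 13, 9, 9, 8.
  31 → host 1 (new)  [load 31/32]
  28 → host 2 (new)  [load 28/32]
  28 → host 3 (new)  [load 28/32]
  27 → host 4 (new)  [load 27/32]
  26 → host 5 (new)  [load 26/32]
  21 → host 6 (new)  [load 21/32]
  18 → host 7 (new)  [load 18/32]
  17 → host 8 (new)  [load 17/32]
  14 → host 7  [load 32/32]
  14 → host 8  [load 31/32]
  13 → host 9 (new)  [load 13/32]
  9 → host 6  [load 30/32]
  9 → host 9  [load 22/32]
  8 → host 9  [load 30/32]
9 hosts opened.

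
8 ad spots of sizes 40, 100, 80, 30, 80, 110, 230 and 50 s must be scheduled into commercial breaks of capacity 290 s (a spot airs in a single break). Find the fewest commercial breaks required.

Total = 230 + 110 + 100 + 80 + 80 + 50 + 40 + 30 = 720 s.
Lower bound: ⌈720/290⌉ = 3 commercial breaks.
A packing using 3 commercial breaks:
  break 1: 230 + 50 = 280
  break 2: 110 + 100 + 80 = 290
  break 3: 80 + 40 + 30 = 150
This matches the lower bound, so 3 is optimal.

3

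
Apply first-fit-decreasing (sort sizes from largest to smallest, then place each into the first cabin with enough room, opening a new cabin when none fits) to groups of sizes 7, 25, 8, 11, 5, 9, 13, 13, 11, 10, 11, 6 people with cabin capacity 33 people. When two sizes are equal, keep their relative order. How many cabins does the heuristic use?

Sorted descending: 25, 13, 13, 11, 11, 11, 10, 9, 8, 7, 6, 5.
  25 → cabin 1 (new)  [load 25/33]
  13 → cabin 2 (new)  [load 13/33]
  13 → cabin 2  [load 26/33]
  11 → cabin 3 (new)  [load 11/33]
  11 → cabin 3  [load 22/33]
  11 → cabin 3  [load 33/33]
  10 → cabin 4 (new)  [load 10/33]
  9 → cabin 4  [load 19/33]
  8 → cabin 1  [load 33/33]
  7 → cabin 2  [load 33/33]
  6 → cabin 4  [load 25/33]
  5 → cabin 4  [load 30/33]
4 cabins opened.

4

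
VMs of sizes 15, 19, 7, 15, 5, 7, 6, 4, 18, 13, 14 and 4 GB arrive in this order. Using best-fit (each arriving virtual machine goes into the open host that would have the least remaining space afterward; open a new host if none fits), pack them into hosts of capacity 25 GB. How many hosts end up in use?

6

  15 → host 1 (new)  [load 15/25]
  19 → host 2 (new)  [load 19/25]
  7 → host 1  [load 22/25]
  15 → host 3 (new)  [load 15/25]
  5 → host 2  [load 24/25]
  7 → host 3  [load 22/25]
  6 → host 4 (new)  [load 6/25]
  4 → host 4  [load 10/25]
  18 → host 5 (new)  [load 18/25]
  13 → host 4  [load 23/25]
  14 → host 6 (new)  [load 14/25]
  4 → host 5  [load 22/25]
6 hosts opened.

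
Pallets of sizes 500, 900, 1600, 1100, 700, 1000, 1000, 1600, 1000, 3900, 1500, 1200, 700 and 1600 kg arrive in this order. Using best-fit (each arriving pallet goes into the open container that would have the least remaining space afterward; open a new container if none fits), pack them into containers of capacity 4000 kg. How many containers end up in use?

5

  500 → container 1 (new)  [load 500/4000]
  900 → container 1  [load 1400/4000]
  1600 → container 1  [load 3000/4000]
  1100 → container 2 (new)  [load 1100/4000]
  700 → container 1  [load 3700/4000]
  1000 → container 2  [load 2100/4000]
  1000 → container 2  [load 3100/4000]
  1600 → container 3 (new)  [load 1600/4000]
  1000 → container 3  [load 2600/4000]
  3900 → container 4 (new)  [load 3900/4000]
  1500 → container 5 (new)  [load 1500/4000]
  1200 → container 3  [load 3800/4000]
  700 → container 2  [load 3800/4000]
  1600 → container 5  [load 3100/4000]
5 containers opened.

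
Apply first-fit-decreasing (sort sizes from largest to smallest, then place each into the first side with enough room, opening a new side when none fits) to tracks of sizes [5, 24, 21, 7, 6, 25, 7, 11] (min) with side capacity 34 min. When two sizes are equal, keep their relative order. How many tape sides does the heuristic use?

4

Sorted descending: 25, 24, 21, 11, 7, 7, 6, 5.
  25 → side 1 (new)  [load 25/34]
  24 → side 2 (new)  [load 24/34]
  21 → side 3 (new)  [load 21/34]
  11 → side 3  [load 32/34]
  7 → side 1  [load 32/34]
  7 → side 2  [load 31/34]
  6 → side 4 (new)  [load 6/34]
  5 → side 4  [load 11/34]
4 tape sides opened.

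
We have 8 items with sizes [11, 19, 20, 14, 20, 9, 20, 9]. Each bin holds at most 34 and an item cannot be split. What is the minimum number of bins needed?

4

Total = 20 + 20 + 20 + 19 + 14 + 11 + 9 + 9 = 122.
Lower bound: ⌈122/34⌉ = 4 bins.
A packing using 4 bins:
  bin 1: 20 + 14 = 34
  bin 2: 20 + 11 = 31
  bin 3: 20 + 9 = 29
  bin 4: 19 + 9 = 28
This matches the lower bound, so 4 is optimal.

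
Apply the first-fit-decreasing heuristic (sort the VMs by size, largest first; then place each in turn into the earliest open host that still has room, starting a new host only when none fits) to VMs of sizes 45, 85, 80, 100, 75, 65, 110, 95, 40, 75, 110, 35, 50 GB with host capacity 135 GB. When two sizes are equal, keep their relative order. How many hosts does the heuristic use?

9

Sorted descending: 110, 110, 100, 95, 85, 80, 75, 75, 65, 50, 45, 40, 35.
  110 → host 1 (new)  [load 110/135]
  110 → host 2 (new)  [load 110/135]
  100 → host 3 (new)  [load 100/135]
  95 → host 4 (new)  [load 95/135]
  85 → host 5 (new)  [load 85/135]
  80 → host 6 (new)  [load 80/135]
  75 → host 7 (new)  [load 75/135]
  75 → host 8 (new)  [load 75/135]
  65 → host 9 (new)  [load 65/135]
  50 → host 5  [load 135/135]
  45 → host 6  [load 125/135]
  40 → host 4  [load 135/135]
  35 → host 3  [load 135/135]
9 hosts opened.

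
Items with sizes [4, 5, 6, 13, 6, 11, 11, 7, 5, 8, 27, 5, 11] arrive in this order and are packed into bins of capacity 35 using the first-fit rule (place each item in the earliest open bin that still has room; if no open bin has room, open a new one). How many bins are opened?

  4 → bin 1 (new)  [load 4/35]
  5 → bin 1  [load 9/35]
  6 → bin 1  [load 15/35]
  13 → bin 1  [load 28/35]
  6 → bin 1  [load 34/35]
  11 → bin 2 (new)  [load 11/35]
  11 → bin 2  [load 22/35]
  7 → bin 2  [load 29/35]
  5 → bin 2  [load 34/35]
  8 → bin 3 (new)  [load 8/35]
  27 → bin 3  [load 35/35]
  5 → bin 4 (new)  [load 5/35]
  11 → bin 4  [load 16/35]
4 bins opened.

4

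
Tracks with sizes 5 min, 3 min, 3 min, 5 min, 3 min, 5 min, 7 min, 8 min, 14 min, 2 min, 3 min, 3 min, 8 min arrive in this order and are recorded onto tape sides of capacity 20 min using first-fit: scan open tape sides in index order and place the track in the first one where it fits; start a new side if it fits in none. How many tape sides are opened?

  5 → side 1 (new)  [load 5/20]
  3 → side 1  [load 8/20]
  3 → side 1  [load 11/20]
  5 → side 1  [load 16/20]
  3 → side 1  [load 19/20]
  5 → side 2 (new)  [load 5/20]
  7 → side 2  [load 12/20]
  8 → side 2  [load 20/20]
  14 → side 3 (new)  [load 14/20]
  2 → side 3  [load 16/20]
  3 → side 3  [load 19/20]
  3 → side 4 (new)  [load 3/20]
  8 → side 4  [load 11/20]
4 tape sides opened.

4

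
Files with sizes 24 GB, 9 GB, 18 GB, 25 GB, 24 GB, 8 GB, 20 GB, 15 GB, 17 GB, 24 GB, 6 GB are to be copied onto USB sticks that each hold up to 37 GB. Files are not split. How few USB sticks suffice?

6

Total = 25 + 24 + 24 + 24 + 20 + 18 + 17 + 15 + 9 + 8 + 6 = 190 GB.
Lower bound: ⌈190/37⌉ = 6 USB sticks.
A packing using 6 USB sticks:
  USB stick 1: 25 + 9 = 34
  USB stick 2: 24 + 8 = 32
  USB stick 3: 24 + 6 = 30
  USB stick 4: 24 = 24
  USB stick 5: 20 + 17 = 37
  USB stick 6: 18 + 15 = 33
This matches the lower bound, so 6 is optimal.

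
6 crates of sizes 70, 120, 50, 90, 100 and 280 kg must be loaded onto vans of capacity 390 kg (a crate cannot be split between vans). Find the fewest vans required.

Total = 280 + 120 + 100 + 90 + 70 + 50 = 710 kg.
Lower bound: ⌈710/390⌉ = 2 vans.
A packing using 2 vans:
  van 1: 280 + 100 = 380
  van 2: 120 + 90 + 70 + 50 = 330
This matches the lower bound, so 2 is optimal.

2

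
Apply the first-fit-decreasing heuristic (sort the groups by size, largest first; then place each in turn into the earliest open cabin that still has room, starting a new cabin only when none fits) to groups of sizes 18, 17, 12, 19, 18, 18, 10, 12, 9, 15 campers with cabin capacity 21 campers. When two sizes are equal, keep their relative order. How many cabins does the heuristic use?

9

Sorted descending: 19, 18, 18, 18, 17, 15, 12, 12, 10, 9.
  19 → cabin 1 (new)  [load 19/21]
  18 → cabin 2 (new)  [load 18/21]
  18 → cabin 3 (new)  [load 18/21]
  18 → cabin 4 (new)  [load 18/21]
  17 → cabin 5 (new)  [load 17/21]
  15 → cabin 6 (new)  [load 15/21]
  12 → cabin 7 (new)  [load 12/21]
  12 → cabin 8 (new)  [load 12/21]
  10 → cabin 9 (new)  [load 10/21]
  9 → cabin 7  [load 21/21]
9 cabins opened.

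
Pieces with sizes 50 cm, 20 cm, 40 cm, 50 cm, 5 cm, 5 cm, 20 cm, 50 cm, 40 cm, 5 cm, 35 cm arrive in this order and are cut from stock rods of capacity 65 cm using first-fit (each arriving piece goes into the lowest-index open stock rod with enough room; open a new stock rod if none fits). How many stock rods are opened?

6

  50 → stock rod 1 (new)  [load 50/65]
  20 → stock rod 2 (new)  [load 20/65]
  40 → stock rod 2  [load 60/65]
  50 → stock rod 3 (new)  [load 50/65]
  5 → stock rod 1  [load 55/65]
  5 → stock rod 1  [load 60/65]
  20 → stock rod 4 (new)  [load 20/65]
  50 → stock rod 5 (new)  [load 50/65]
  40 → stock rod 4  [load 60/65]
  5 → stock rod 1  [load 65/65]
  35 → stock rod 6 (new)  [load 35/65]
6 stock rods opened.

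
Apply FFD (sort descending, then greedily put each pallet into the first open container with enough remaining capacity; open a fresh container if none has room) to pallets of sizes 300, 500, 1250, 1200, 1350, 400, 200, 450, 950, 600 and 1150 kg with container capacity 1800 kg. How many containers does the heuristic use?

5

Sorted descending: 1350, 1250, 1200, 1150, 950, 600, 500, 450, 400, 300, 200.
  1350 → container 1 (new)  [load 1350/1800]
  1250 → container 2 (new)  [load 1250/1800]
  1200 → container 3 (new)  [load 1200/1800]
  1150 → container 4 (new)  [load 1150/1800]
  950 → container 5 (new)  [load 950/1800]
  600 → container 3  [load 1800/1800]
  500 → container 2  [load 1750/1800]
  450 → container 1  [load 1800/1800]
  400 → container 4  [load 1550/1800]
  300 → container 5  [load 1250/1800]
  200 → container 4  [load 1750/1800]
5 containers opened.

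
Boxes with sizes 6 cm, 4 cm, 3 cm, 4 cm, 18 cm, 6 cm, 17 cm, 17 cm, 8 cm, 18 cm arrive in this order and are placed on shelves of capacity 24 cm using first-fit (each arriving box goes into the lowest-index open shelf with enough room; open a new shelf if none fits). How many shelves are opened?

6

  6 → shelf 1 (new)  [load 6/24]
  4 → shelf 1  [load 10/24]
  3 → shelf 1  [load 13/24]
  4 → shelf 1  [load 17/24]
  18 → shelf 2 (new)  [load 18/24]
  6 → shelf 1  [load 23/24]
  17 → shelf 3 (new)  [load 17/24]
  17 → shelf 4 (new)  [load 17/24]
  8 → shelf 5 (new)  [load 8/24]
  18 → shelf 6 (new)  [load 18/24]
6 shelves opened.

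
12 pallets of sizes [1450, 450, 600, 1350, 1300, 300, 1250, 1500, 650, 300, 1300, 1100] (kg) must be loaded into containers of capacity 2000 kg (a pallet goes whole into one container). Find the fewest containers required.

Total = 1500 + 1450 + 1350 + 1300 + 1300 + 1250 + 1100 + 650 + 600 + 450 + 300 + 300 = 11550 kg.
Lower bound: ⌈11550/2000⌉ = 6 containers.
Also, 7 pallets each exceed 1000 kg, and no two of those can share a container, so at least 7 containers are needed.
A packing using 7 containers:
  container 1: 1500 + 450 = 1950
  container 2: 1450 + 300 = 1750
  container 3: 1350 + 650 = 2000
  container 4: 1300 + 600 = 1900
  container 5: 1300 + 300 = 1600
  container 6: 1250 = 1250
  container 7: 1100 = 1100
This matches the lower bound, so 7 is optimal.

7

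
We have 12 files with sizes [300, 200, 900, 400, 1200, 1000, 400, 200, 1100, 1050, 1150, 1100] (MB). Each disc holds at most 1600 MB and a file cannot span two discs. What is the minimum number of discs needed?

7

Total = 1200 + 1150 + 1100 + 1100 + 1050 + 1000 + 900 + 400 + 400 + 300 + 200 + 200 = 9000 MB.
Lower bound: ⌈9000/1600⌉ = 6 discs.
Also, 7 files each exceed 800 MB, and no two of those can share a disc, so at least 7 discs are needed.
A packing using 7 discs:
  disc 1: 1200 + 400 = 1600
  disc 2: 1150 + 400 = 1550
  disc 3: 1100 + 300 + 200 = 1600
  disc 4: 1100 + 200 = 1300
  disc 5: 1050 = 1050
  disc 6: 1000 = 1000
  disc 7: 900 = 900
This matches the lower bound, so 7 is optimal.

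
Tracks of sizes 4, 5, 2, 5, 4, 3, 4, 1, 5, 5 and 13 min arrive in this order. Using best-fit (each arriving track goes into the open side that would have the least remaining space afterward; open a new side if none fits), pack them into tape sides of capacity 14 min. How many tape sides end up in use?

4

  4 → side 1 (new)  [load 4/14]
  5 → side 1  [load 9/14]
  2 → side 1  [load 11/14]
  5 → side 2 (new)  [load 5/14]
  4 → side 2  [load 9/14]
  3 → side 1  [load 14/14]
  4 → side 2  [load 13/14]
  1 → side 2  [load 14/14]
  5 → side 3 (new)  [load 5/14]
  5 → side 3  [load 10/14]
  13 → side 4 (new)  [load 13/14]
4 tape sides opened.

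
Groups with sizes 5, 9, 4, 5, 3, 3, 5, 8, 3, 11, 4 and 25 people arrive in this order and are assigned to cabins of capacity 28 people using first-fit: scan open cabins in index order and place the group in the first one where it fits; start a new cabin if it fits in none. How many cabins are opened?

4

  5 → cabin 1 (new)  [load 5/28]
  9 → cabin 1  [load 14/28]
  4 → cabin 1  [load 18/28]
  5 → cabin 1  [load 23/28]
  3 → cabin 1  [load 26/28]
  3 → cabin 2 (new)  [load 3/28]
  5 → cabin 2  [load 8/28]
  8 → cabin 2  [load 16/28]
  3 → cabin 2  [load 19/28]
  11 → cabin 3 (new)  [load 11/28]
  4 → cabin 2  [load 23/28]
  25 → cabin 4 (new)  [load 25/28]
4 cabins opened.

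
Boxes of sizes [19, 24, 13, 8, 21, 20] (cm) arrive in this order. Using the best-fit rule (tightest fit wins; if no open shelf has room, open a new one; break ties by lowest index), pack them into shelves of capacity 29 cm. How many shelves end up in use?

5

  19 → shelf 1 (new)  [load 19/29]
  24 → shelf 2 (new)  [load 24/29]
  13 → shelf 3 (new)  [load 13/29]
  8 → shelf 1  [load 27/29]
  21 → shelf 4 (new)  [load 21/29]
  20 → shelf 5 (new)  [load 20/29]
5 shelves opened.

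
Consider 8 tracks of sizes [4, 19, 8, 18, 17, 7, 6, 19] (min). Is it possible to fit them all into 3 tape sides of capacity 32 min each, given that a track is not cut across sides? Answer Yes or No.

No

Total = 98 min; ⌈98/32⌉ = 4.
At least 4 tape sides are required, but only 3 are allowed.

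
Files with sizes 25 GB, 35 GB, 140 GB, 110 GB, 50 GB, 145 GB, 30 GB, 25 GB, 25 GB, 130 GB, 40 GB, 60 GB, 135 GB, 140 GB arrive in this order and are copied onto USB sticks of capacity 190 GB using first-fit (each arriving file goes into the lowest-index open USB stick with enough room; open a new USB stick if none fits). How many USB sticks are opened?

  25 → USB stick 1 (new)  [load 25/190]
  35 → USB stick 1  [load 60/190]
  140 → USB stick 2 (new)  [load 140/190]
  110 → USB stick 1  [load 170/190]
  50 → USB stick 2  [load 190/190]
  145 → USB stick 3 (new)  [load 145/190]
  30 → USB stick 3  [load 175/190]
  25 → USB stick 4 (new)  [load 25/190]
  25 → USB stick 4  [load 50/190]
  130 → USB stick 4  [load 180/190]
  40 → USB stick 5 (new)  [load 40/190]
  60 → USB stick 5  [load 100/190]
  135 → USB stick 6 (new)  [load 135/190]
  140 → USB stick 7 (new)  [load 140/190]
7 USB sticks opened.

7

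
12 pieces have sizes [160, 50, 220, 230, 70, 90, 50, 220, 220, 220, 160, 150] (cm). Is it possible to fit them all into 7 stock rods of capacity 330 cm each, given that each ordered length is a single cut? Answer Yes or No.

A valid assignment using 7 stock rods:
  stock rod 1: 230 + 90 = 320
  stock rod 2: 220 + 70 = 290
  stock rod 3: 220 + 50 + 50 = 320
  stock rod 4: 220 = 220
  stock rod 5: 220 = 220
  stock rod 6: 160 + 160 = 320
  stock rod 7: 150 = 150
Every load is within 330 cm, so 7 stock rods suffice.

Yes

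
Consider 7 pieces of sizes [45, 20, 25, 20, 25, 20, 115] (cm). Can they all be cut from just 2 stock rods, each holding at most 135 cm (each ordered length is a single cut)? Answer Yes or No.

A valid assignment using 2 stock rods:
  stock rod 1: 115 + 20 = 135
  stock rod 2: 45 + 25 + 25 + 20 + 20 = 135
Every load is within 135 cm, so 2 stock rods suffice.

Yes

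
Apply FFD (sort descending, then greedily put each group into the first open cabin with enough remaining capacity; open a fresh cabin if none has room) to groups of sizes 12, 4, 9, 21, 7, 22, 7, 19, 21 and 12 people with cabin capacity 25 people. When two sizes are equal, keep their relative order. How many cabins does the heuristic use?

6

Sorted descending: 22, 21, 21, 19, 12, 12, 9, 7, 7, 4.
  22 → cabin 1 (new)  [load 22/25]
  21 → cabin 2 (new)  [load 21/25]
  21 → cabin 3 (new)  [load 21/25]
  19 → cabin 4 (new)  [load 19/25]
  12 → cabin 5 (new)  [load 12/25]
  12 → cabin 5  [load 24/25]
  9 → cabin 6 (new)  [load 9/25]
  7 → cabin 6  [load 16/25]
  7 → cabin 6  [load 23/25]
  4 → cabin 2  [load 25/25]
6 cabins opened.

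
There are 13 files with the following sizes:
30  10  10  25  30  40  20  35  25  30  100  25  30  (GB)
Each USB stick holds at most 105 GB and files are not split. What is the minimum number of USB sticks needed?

Total = 100 + 40 + 35 + 30 + 30 + 30 + 30 + 25 + 25 + 25 + 20 + 10 + 10 = 410 GB.
Lower bound: ⌈410/105⌉ = 4 USB sticks.
A packing using 4 USB sticks:
  USB stick 1: 100 = 100
  USB stick 2: 40 + 35 + 30 = 105
  USB stick 3: 30 + 30 + 30 + 10 = 100
  USB stick 4: 25 + 25 + 25 + 20 + 10 = 105
This matches the lower bound, so 4 is optimal.

4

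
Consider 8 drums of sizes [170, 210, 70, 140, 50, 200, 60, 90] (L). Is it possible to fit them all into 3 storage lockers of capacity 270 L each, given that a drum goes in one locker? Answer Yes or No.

No

Total = 990 L; ⌈990/270⌉ = 4.
At least 4 storage lockers are required, but only 3 are allowed.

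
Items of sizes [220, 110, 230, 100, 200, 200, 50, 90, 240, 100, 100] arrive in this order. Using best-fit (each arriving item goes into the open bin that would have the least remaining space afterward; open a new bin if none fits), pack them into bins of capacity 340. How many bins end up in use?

5

  220 → bin 1 (new)  [load 220/340]
  110 → bin 1  [load 330/340]
  230 → bin 2 (new)  [load 230/340]
  100 → bin 2  [load 330/340]
  200 → bin 3 (new)  [load 200/340]
  200 → bin 4 (new)  [load 200/340]
  50 → bin 3  [load 250/340]
  90 → bin 3  [load 340/340]
  240 → bin 5 (new)  [load 240/340]
  100 → bin 5  [load 340/340]
  100 → bin 4  [load 300/340]
5 bins opened.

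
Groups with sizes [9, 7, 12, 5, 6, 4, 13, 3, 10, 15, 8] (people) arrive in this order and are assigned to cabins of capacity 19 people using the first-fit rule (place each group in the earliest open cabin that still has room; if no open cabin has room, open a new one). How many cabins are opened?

6

  9 → cabin 1 (new)  [load 9/19]
  7 → cabin 1  [load 16/19]
  12 → cabin 2 (new)  [load 12/19]
  5 → cabin 2  [load 17/19]
  6 → cabin 3 (new)  [load 6/19]
  4 → cabin 3  [load 10/19]
  13 → cabin 4 (new)  [load 13/19]
  3 → cabin 1  [load 19/19]
  10 → cabin 5 (new)  [load 10/19]
  15 → cabin 6 (new)  [load 15/19]
  8 → cabin 3  [load 18/19]
6 cabins opened.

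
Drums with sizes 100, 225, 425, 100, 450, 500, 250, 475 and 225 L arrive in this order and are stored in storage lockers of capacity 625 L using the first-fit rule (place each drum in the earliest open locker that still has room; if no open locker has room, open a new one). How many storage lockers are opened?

  100 → locker 1 (new)  [load 100/625]
  225 → locker 1  [load 325/625]
  425 → locker 2 (new)  [load 425/625]
  100 → locker 1  [load 425/625]
  450 → locker 3 (new)  [load 450/625]
  500 → locker 4 (new)  [load 500/625]
  250 → locker 5 (new)  [load 250/625]
  475 → locker 6 (new)  [load 475/625]
  225 → locker 5  [load 475/625]
6 storage lockers opened.

6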